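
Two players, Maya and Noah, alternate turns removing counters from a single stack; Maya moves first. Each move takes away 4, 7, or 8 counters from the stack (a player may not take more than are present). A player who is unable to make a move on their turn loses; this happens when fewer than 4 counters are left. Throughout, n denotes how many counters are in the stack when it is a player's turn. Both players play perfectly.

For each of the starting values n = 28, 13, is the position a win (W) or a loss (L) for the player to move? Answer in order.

Positions with no move are L. A position that does have a move is losing for the player to move precisely when every available move leads to a winning position for the opponent. Fill in the labels:
n=0: no move → L
n=1: no move → L
n=2: no move → L
n=3: no move → L
n=4: reaches L-position 0 → W
n=5: reaches L-position 1 → W
n=6: reaches L-position 2 → W
n=7: reaches L-position 3 → W
n=8: reaches L-position 1 → W
n=9: reaches L-position 2 → W
n=10: reaches L-position 3 → W
n=11: reaches L-position 3 → W
n=12: only reaches 8(W), 5(W), 4(W), all W → L
n=13: only reaches 9(W), 6(W), 5(W), all W → L
n=14: only reaches 10(W), 7(W), 6(W), all W → L
n=15: only reaches 11(W), 8(W), 7(W), all W → L
n=16: reaches L-position 12 → W
n=17: reaches L-position 13 → W
n=18: reaches L-position 14 → W
n=19: reaches L-position 15 → W
n=20: reaches L-position 13 → W
n=21: reaches L-position 14 → W
n=22: reaches L-position 15 → W
n=23: reaches L-position 15 → W
n=24: only reaches 20(W), 17(W), 16(W), all W → L
n=25: only reaches 21(W), 18(W), 17(W), all W → L
n=26: only reaches 22(W), 19(W), 18(W), all W → L
n=27: only reaches 23(W), 20(W), 19(W), all W → L
n=28: reaches L-position 24 → W

28: W, 13: L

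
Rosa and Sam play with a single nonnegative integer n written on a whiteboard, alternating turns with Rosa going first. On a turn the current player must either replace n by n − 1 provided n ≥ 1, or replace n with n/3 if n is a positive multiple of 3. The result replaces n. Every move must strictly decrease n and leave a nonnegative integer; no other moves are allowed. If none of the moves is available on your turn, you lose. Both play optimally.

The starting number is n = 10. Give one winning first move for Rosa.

Build the W/L table. Terminal = L. A non-terminal position is W if it has a move to some L; otherwise it is L.
n=0: no move → L
n=1: W (go to 0, an L position)
n=2: L (sole option 1(W) is W)
n=3: W (go to 2, an L position)
n=4: L (sole option 3(W) is W)
n=5: W (go to 4, an L position)
n=6: W (go to 2, an L position)
n=7: L (sole option 6(W) is W)
n=8: W (go to 7, an L position)
n=9: L (options 3(W), 8(W) are all W)
n=10: W (go to 9, an L position)
From 10, the L positions reachable in one move are: 9.

Move to 9.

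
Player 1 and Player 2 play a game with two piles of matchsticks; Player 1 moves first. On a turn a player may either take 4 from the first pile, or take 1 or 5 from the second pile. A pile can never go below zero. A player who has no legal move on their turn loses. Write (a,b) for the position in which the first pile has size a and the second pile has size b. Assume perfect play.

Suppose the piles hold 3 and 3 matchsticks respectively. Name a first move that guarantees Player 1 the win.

Move to (3,2).

Label each position W (a win for the player to move) or L (a loss). A position with no legal move is L; any other position is W exactly when some move reaches an L, and L when every move reaches a W.
No move ever increases a pile, so every position that can arise here has a ≤ 3 and b ≤ 3; it is enough to label the cells with 0 ≤ a ≤ 3 and 0 ≤ b ≤ 3.
Every move lowers a or b (never raises either), so fill the grid row by row in increasing a, and left to right within a row: each cell's successors are then already labelled.
      b=0  b=1  b=2  b=3
a=0:    L    W    L    W
a=1:    L    W    L    W
a=2:    L    W    L    W
a=3:    L    W    L    W
Cells with no legal move (terminal, hence L): (0,0), (1,0), (2,0), (3,0).
The remaining L cells, each justified by listing all of its moves:
(0,2): →(0,1)(W) only, which is W, so L
(1,2): →(1,1)(W) only, which is W, so L
(2,2): →(2,1)(W) only, which is W, so L
(3,2): →(3,1)(W) only, which is W, so L
Every other cell has at least one move into one of the L cells above, so it is W.
From (3,3), the L positions reachable in one move are: (3,2).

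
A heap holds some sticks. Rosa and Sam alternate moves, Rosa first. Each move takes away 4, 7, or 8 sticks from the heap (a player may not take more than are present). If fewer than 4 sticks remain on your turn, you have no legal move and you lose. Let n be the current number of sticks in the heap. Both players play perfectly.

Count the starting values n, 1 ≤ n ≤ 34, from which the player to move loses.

Use the standard recursion: the mover loses at a terminal position; elsewhere, the mover wins exactly when some move hands the opponent an L position.
n=0: no move → L
n=1: no move → L
n=2: no move → L
n=3: no move → L
n=4: can move to 0, which is L ⇒ W
n=5: can move to 1, which is L ⇒ W
n=6: can move to 2, which is L ⇒ W
n=7: can move to 3, which is L ⇒ W
n=8: can move to 1, which is L ⇒ W
n=9: can move to 2, which is L ⇒ W
n=10: can move to 3, which is L ⇒ W
n=11: can move to 3, which is L ⇒ W
n=12: moves to 8(W), 5(W), 4(W); every one is W ⇒ L
n=13: moves to 9(W), 6(W), 5(W); every one is W ⇒ L
n=14: moves to 10(W), 7(W), 6(W); every one is W ⇒ L
n=15: moves to 11(W), 8(W), 7(W); every one is W ⇒ L
n=16: can move to 12, which is L ⇒ W
n=17: can move to 13, which is L ⇒ W
n=18: can move to 14, which is L ⇒ W
n=19: can move to 15, which is L ⇒ W
n=20: can move to 13, which is L ⇒ W
n=21: can move to 14, which is L ⇒ W
n=22: can move to 15, which is L ⇒ W
n=23: can move to 15, which is L ⇒ W
n=24: moves to 20(W), 17(W), 16(W); every one is W ⇒ L
n=25: moves to 21(W), 18(W), 17(W); every one is W ⇒ L
n=26: moves to 22(W), 19(W), 18(W); every one is W ⇒ L
n=27: moves to 23(W), 20(W), 19(W); every one is W ⇒ L
n=28: can move to 24, which is L ⇒ W
n=29: can move to 25, which is L ⇒ W
n=30: can move to 26, which is L ⇒ W
n=31: can move to 27, which is L ⇒ W
n=32: can move to 25, which is L ⇒ W
n=33: can move to 26, which is L ⇒ W
n=34: can move to 27, which is L ⇒ W
L entries with 1 ≤ n ≤ 34 (n=0 is outside the asked range and is not counted): n = 1, 2, 3, 12, 13, 14, 15, 24, 25, 26, 27; that makes 11.

11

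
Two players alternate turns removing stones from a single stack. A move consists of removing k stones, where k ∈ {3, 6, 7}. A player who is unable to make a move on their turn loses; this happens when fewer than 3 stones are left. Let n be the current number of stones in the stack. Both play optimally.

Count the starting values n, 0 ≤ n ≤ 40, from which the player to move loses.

13

Build the W/L table. Terminal = L. A non-terminal position is W if it has a move to some L; otherwise it is L.
n=0: no move → L
n=1: no move → L
n=2: no move → L
n=3: W (go to 0, an L position)
n=4: W (go to 1, an L position)
n=5: W (go to 2, an L position)
n=6: W (go to 0, an L position)
n=7: W (go to 1, an L position)
n=8: W (go to 2, an L position)
n=9: W (go to 2, an L position)
n=10: L (options 7(W), 4(W), 3(W) are all W)
n=11: L (options 8(W), 5(W), 4(W) are all W)
n=12: L (options 9(W), 6(W), 5(W) are all W)
n=13: W (go to 10, an L position)
n=14: W (go to 11, an L position)
n=15: W (go to 12, an L position)
n=16: W (go to 10, an L position)
n=17: W (go to 11, an L position)
n=18: W (go to 12, an L position)
n=19: W (go to 12, an L position)
n=20: L (options 17(W), 14(W), 13(W) are all W)
n=21: L (options 18(W), 15(W), 14(W) are all W)
n=22: L (options 19(W), 16(W), 15(W) are all W)
n=23: W (go to 20, an L position)
n=24: W (go to 21, an L position)
n=25: W (go to 22, an L position)
n=26: W (go to 20, an L position)
n=27: W (go to 21, an L position)
n=28: W (go to 22, an L position)
n=29: W (go to 22, an L position)
n=30: L (options 27(W), 24(W), 23(W) are all W)
n=31: L (options 28(W), 25(W), 24(W) are all W)
n=32: L (options 29(W), 26(W), 25(W) are all W)
n=33: W (go to 30, an L position)
n=34: W (go to 31, an L position)
n=35: W (go to 32, an L position)
n=36: W (go to 30, an L position)
n=37: W (go to 31, an L position)
n=38: W (go to 32, an L position)
n=39: W (go to 32, an L position)
n=40: L (options 37(W), 34(W), 33(W) are all W)
L entries with 0 ≤ n ≤ 40: n = 0, 1, 2, 10, 11, 12, 20, 21, 22, 30, 31, 32, 40; that makes 13.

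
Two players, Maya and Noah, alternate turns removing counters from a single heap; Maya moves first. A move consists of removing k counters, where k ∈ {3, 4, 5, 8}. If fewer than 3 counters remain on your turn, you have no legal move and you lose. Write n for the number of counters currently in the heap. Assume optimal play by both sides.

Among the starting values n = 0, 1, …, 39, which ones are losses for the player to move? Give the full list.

0, 1, 2, 11, 12, 13, 22, 23, 24, 33, 34, 35

Compute win/loss labels from the base case upward. A position with no move is L. Any other position is W if it can reach an L in one move, else L.
n=0: no move → L
n=1: no move → L
n=2: no move → L
n=3: can move to 0, which is L ⇒ W
n=4: can move to 1, which is L ⇒ W
n=5: can move to 2, which is L ⇒ W
n=6: can move to 2, which is L ⇒ W
n=7: can move to 2, which is L ⇒ W
n=8: can move to 0, which is L ⇒ W
n=9: can move to 1, which is L ⇒ W
n=10: can move to 2, which is L ⇒ W
n=11: moves to 8(W), 7(W), 6(W), 3(W); every one is W ⇒ L
n=12: moves to 9(W), 8(W), 7(W), 4(W); every one is W ⇒ L
n=13: moves to 10(W), 9(W), 8(W), 5(W); every one is W ⇒ L
n=14: can move to 11, which is L ⇒ W
n=15: can move to 12, which is L ⇒ W
n=16: can move to 13, which is L ⇒ W
n=17: can move to 13, which is L ⇒ W
n=18: can move to 13, which is L ⇒ W
n=19: can move to 11, which is L ⇒ W
n=20: can move to 12, which is L ⇒ W
n=21: can move to 13, which is L ⇒ W
n=22: moves to 19(W), 18(W), 17(W), 14(W); every one is W ⇒ L
n=23: moves to 20(W), 19(W), 18(W), 15(W); every one is W ⇒ L
n=24: moves to 21(W), 20(W), 19(W), 16(W); every one is W ⇒ L
n=25: can move to 22, which is L ⇒ W
n=26: can move to 23, which is L ⇒ W
n=27: can move to 24, which is L ⇒ W
n=28: can move to 24, which is L ⇒ W
n=29: can move to 24, which is L ⇒ W
n=30: can move to 22, which is L ⇒ W
n=31: can move to 23, which is L ⇒ W
n=32: can move to 24, which is L ⇒ W
n=33: moves to 30(W), 29(W), 28(W), 25(W); every one is W ⇒ L
n=34: moves to 31(W), 30(W), 29(W), 26(W); every one is W ⇒ L
n=35: moves to 32(W), 31(W), 30(W), 27(W); every one is W ⇒ L
n=36: can move to 33, which is L ⇒ W
n=37: can move to 34, which is L ⇒ W
n=38: can move to 35, which is L ⇒ W
n=39: can move to 35, which is L ⇒ W
Reading off the rows marked L gives the requested list; there are 12 such values of n.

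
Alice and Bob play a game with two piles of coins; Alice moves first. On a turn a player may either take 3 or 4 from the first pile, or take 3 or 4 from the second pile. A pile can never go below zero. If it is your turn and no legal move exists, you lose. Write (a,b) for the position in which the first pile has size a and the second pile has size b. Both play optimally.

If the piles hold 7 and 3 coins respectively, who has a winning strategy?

Alice wins.

Label each position W (a win for the player to move) or L (a loss). A position with no legal move is L; any other position is W exactly when some move reaches an L, and L when every move reaches a W.
No move ever increases a pile, so every position that can arise here has a ≤ 7 and b ≤ 3; it is enough to label the cells with 0 ≤ a ≤ 7 and 0 ≤ b ≤ 3.
Every move lowers a or b (never raises either), so fill the grid row by row in increasing a, and left to right within a row: each cell's successors are then already labelled.
      b=0  b=1  b=2  b=3
a=0:    L    L    L    W
a=1:    L    L    L    W
a=2:    L    L    L    W
a=3:    W    W    W    L
a=4:    W    W    W    L
a=5:    W    W    W    L
a=6:    W    W    W    W
a=7:    L    L    L    W
Cells with no legal move (terminal, hence L): (0,0), (0,1), (0,2), (1,0), (1,1), (1,2), (2,0), (2,1), (2,2).
The remaining L cells, each justified by listing all of its moves:
(3,3): →(0,3)(W), (3,0)(W) — all W, so L
(4,3): →(1,3)(W), (0,3)(W), (4,0)(W) — all W, so L
(5,3): →(2,3)(W), (1,3)(W), (5,0)(W) — all W, so L
(7,0): →(4,0)(W), (3,0)(W) — all W, so L
(7,1): →(4,1)(W), (3,1)(W) — all W, so L
(7,2): →(4,2)(W), (3,2)(W) — all W, so L
Every other cell has at least one move into one of the L cells above, so it is W.
From (7,3) Alice can move to (4,3), reaching an L position.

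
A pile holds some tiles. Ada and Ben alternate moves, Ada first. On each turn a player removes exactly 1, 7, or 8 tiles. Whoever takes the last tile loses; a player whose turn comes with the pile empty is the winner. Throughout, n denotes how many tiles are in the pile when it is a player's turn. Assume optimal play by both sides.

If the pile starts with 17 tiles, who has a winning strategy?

Ada wins.

Compute win/loss labels from the base case upward. A position with no move is W. Any other position is W if it can reach an L in one move, else L.
n=0: no move; the opponent has just taken the last tile and therefore loses → W
n=1: only reaches 0(W), which is W → L
n=2: reaches L-position 1 → W
n=3: only reaches 2(W), which is W → L
n=4: reaches L-position 3 → W
n=5: only reaches 4(W), which is W → L
n=6: reaches L-position 5 → W
n=7: only reaches 6(W), 0(W), all W → L
n=8: reaches L-position 7 → W
n=9: reaches L-position 1 → W
n=10: reaches L-position 3 → W
n=11: reaches L-position 3 → W
n=12: reaches L-position 5 → W
n=13: reaches L-position 5 → W
n=14: reaches L-position 7 → W
n=15: reaches L-position 7 → W
n=16: only reaches 15(W), 9(W), 8(W), all W → L
n=17: reaches L-position 16 → W
From 17 Ada can remove 1, leaving 16, reaching an L position.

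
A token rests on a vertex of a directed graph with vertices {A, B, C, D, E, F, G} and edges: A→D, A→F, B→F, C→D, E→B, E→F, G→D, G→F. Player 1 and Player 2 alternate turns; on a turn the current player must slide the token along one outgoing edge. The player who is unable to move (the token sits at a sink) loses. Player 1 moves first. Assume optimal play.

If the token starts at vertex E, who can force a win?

Build the W/L table. Terminal = L. A non-terminal position is W if it has a move to some L; otherwise it is L.
Every edge goes from a vertex to one that appears earlier in the order F, D, A, C, B, E, G, so processing vertices in that order labels each vertex after all of its successors.
F: no outgoing edge → L
D: no outgoing edge → L
A: W (go to D, an L position)
C: W (go to D, an L position)
B: W (go to F, an L position)
E: W (go to F, an L position)
G: W (go to D, an L position)
From E Player 1 can move to F, reaching an L position.

Player 1 wins.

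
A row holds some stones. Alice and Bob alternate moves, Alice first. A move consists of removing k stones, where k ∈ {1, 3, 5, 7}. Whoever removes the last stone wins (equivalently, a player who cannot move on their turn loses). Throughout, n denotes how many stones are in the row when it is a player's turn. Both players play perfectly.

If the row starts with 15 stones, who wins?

Build the W/L table. Terminal = L. A non-terminal position is W if it has a move to some L; otherwise it is L.
n=0: no move → L
n=1: can move to 0, which is L ⇒ W
n=2: the only move is to 1(W), a W ⇒ L
n=3: can move to 2, which is L ⇒ W
n=4: moves to 3(W), 1(W); every one is W ⇒ L
n=5: can move to 4, which is L ⇒ W
n=6: moves to 5(W), 3(W), 1(W); every one is W ⇒ L
n=7: can move to 6, which is L ⇒ W
n=8: moves to 7(W), 5(W), 3(W), 1(W); every one is W ⇒ L
n=9: can move to 8, which is L ⇒ W
n=10: moves to 9(W), 7(W), 5(W), 3(W); every one is W ⇒ L
n=11: can move to 10, which is L ⇒ W
n=12: moves to 11(W), 9(W), 7(W), 5(W); every one is W ⇒ L
n=13: can move to 12, which is L ⇒ W
n=14: moves to 13(W), 11(W), 9(W), 7(W); every one is W ⇒ L
n=15: can move to 14, which is L ⇒ W
The starting position 15 is W: Alice should remove 1, leaving 14, handing over an L position.

Alice wins.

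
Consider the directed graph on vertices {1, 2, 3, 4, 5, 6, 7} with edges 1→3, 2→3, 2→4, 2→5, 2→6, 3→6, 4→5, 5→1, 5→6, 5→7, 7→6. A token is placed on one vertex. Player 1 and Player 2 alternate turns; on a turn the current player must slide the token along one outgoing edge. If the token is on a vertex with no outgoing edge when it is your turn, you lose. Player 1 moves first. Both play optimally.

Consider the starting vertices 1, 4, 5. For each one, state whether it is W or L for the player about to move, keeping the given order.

1: L, 4: L, 5: W

Classify positions by backward induction: terminal positions (no move available) are L. From any other position, the mover wins iff some move reaches an L.
Every edge goes from a vertex to one that appears earlier in the order 6, 3, 7, 1, 5, 4, 2, so processing vertices in that order labels each vertex after all of its successors.
6: no outgoing edge → L
3: can move to 6, which is L ⇒ W
7: can move to 6, which is L ⇒ W
1: the only move is to 3(W), a W ⇒ L
5: can move to 1, which is L ⇒ W
4: the only move is to 5(W), a W ⇒ L
2: can move to 4, which is L ⇒ W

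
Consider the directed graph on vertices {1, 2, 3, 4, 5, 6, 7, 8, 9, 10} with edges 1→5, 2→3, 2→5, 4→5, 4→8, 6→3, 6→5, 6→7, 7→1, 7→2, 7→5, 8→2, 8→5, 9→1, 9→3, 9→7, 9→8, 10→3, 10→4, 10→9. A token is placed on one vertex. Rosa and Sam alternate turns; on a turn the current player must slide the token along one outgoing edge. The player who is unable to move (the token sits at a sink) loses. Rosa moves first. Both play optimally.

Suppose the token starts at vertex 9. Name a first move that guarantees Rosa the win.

Label each position W (a win for the player to move) or L (a loss). A position with no legal move is L; any other position is W exactly when some move reaches an L, and L when every move reaches a W.
Every edge goes from a vertex to one that appears earlier in the order 3, 5, 2, 1, 7, 8, 9, 6, 4, 10, so processing vertices in that order labels each vertex after all of its successors.
3: no outgoing edge → L
5: no outgoing edge → L
2: →5(L), so W
1: →5(L), so W
7: →5(L), so W
8: →5(L), so W
9: →3(L), so W
6: →5(L), so W
4: →5(L), so W
10: →3(L), so W
From 9, the L positions reachable in one move are: 3.

Move to 3.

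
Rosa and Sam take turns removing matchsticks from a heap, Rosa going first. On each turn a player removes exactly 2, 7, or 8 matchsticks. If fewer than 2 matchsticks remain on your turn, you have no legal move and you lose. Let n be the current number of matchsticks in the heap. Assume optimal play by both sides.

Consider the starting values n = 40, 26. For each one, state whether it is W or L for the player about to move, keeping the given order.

40: L, 26: W

Build the W/L table. Terminal = L. A non-terminal position is W if it has a move to some L; otherwise it is L.
n=0: no move → L
n=1: no move → L
n=2: →0(L), so W
n=3: →1(L), so W
n=4: →2(W) only, which is W, so L
n=5: →3(W) only, which is W, so L
n=6: →4(L), so W
n=7: →5(L), so W
n=8: →1(L), so W
n=9: →1(L), so W
n=10: →8(W), 3(W), 2(W) — all W, so L
n=11: →4(L), so W
n=12: →10(L), so W
n=13: →5(L), so W
n=14: →12(W), 7(W), 6(W) — all W, so L
n=15: →13(W), 8(W), 7(W) — all W, so L
n=16: →14(L), so W
n=17: →15(L), so W
n=18: →10(L), so W
n=19: →17(W), 12(W), 11(W) — all W, so L
n=20: →18(W), 13(W), 12(W) — all W, so L
n=21: →19(L), so W
n=22: →20(L), so W
n=23: →15(L), so W
n=24: →22(W), 17(W), 16(W) — all W, so L
n=25: →23(W), 18(W), 17(W) — all W, so L
n=26: →24(L), so W
n=27: →25(L), so W
n=28: →20(L), so W
n=29: →27(W), 22(W), 21(W) — all W, so L
n=30: →28(W), 23(W), 22(W) — all W, so L
n=31: →29(L), so W
n=32: →30(L), so W
n=33: →25(L), so W
n=34: →32(W), 27(W), 26(W) — all W, so L
n=35: →33(W), 28(W), 27(W) — all W, so L
n=36: →34(L), so W
n=37: →35(L), so W
n=38: →30(L), so W
n=39: →37(W), 32(W), 31(W) — all W, so L
n=40: →38(W), 33(W), 32(W) — all W, so L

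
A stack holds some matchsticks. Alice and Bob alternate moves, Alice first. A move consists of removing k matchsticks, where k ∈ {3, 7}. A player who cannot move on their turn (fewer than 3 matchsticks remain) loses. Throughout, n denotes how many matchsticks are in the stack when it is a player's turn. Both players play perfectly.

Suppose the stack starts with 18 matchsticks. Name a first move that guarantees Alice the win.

Compute win/loss labels from the base case upward. A position with no move is L. Any other position is W if it can reach an L in one move, else L.
n=0: no move → L
n=1: no move → L
n=2: no move → L
n=3: can move to 0, which is L ⇒ W
n=4: can move to 1, which is L ⇒ W
n=5: can move to 2, which is L ⇒ W
n=6: the only move is to 3(W), a W ⇒ L
n=7: can move to 0, which is L ⇒ W
n=8: can move to 1, which is L ⇒ W
n=9: can move to 6, which is L ⇒ W
n=10: moves to 7(W), 3(W); every one is W ⇒ L
n=11: moves to 8(W), 4(W); every one is W ⇒ L
n=12: moves to 9(W), 5(W); every one is W ⇒ L
n=13: can move to 10, which is L ⇒ W
n=14: can move to 11, which is L ⇒ W
n=15: can move to 12, which is L ⇒ W
n=16: moves to 13(W), 9(W); every one is W ⇒ L
n=17: can move to 10, which is L ⇒ W
n=18: can move to 11, which is L ⇒ W
From 18, the L positions reachable in one move are: 11.

Remove 7, leaving 11.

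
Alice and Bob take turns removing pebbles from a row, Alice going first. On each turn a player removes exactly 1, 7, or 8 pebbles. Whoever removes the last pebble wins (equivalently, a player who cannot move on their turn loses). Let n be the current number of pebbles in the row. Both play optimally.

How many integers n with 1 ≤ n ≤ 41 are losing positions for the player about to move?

Compute win/loss labels from the base case upward. A position with no move is L. Any other position is W if it can reach an L in one move, else L.
n=0: no move → L
n=1: reaches L-position 0 → W
n=2: only reaches 1(W), which is W → L
n=3: reaches L-position 2 → W
n=4: only reaches 3(W), which is W → L
n=5: reaches L-position 4 → W
n=6: only reaches 5(W), which is W → L
n=7: reaches L-position 6 → W
n=8: reaches L-position 0 → W
n=9: reaches L-position 2 → W
n=10: reaches L-position 2 → W
n=11: reaches L-position 4 → W
n=12: reaches L-position 4 → W
n=13: reaches L-position 6 → W
n=14: reaches L-position 6 → W
n=15: only reaches 14(W), 8(W), 7(W), all W → L
n=16: reaches L-position 15 → W
n=17: only reaches 16(W), 10(W), 9(W), all W → L
n=18: reaches L-position 17 → W
n=19: only reaches 18(W), 12(W), 11(W), all W → L
n=20: reaches L-position 19 → W
n=21: only reaches 20(W), 14(W), 13(W), all W → L
n=22: reaches L-position 21 → W
n=23: reaches L-position 15 → W
n=24: reaches L-position 17 → W
n=25: reaches L-position 17 → W
n=26: reaches L-position 19 → W
n=27: reaches L-position 19 → W
n=28: reaches L-position 21 → W
n=29: reaches L-position 21 → W
n=30: only reaches 29(W), 23(W), 22(W), all W → L
n=31: reaches L-position 30 → W
n=32: only reaches 31(W), 25(W), 24(W), all W → L
n=33: reaches L-position 32 → W
n=34: only reaches 33(W), 27(W), 26(W), all W → L
n=35: reaches L-position 34 → W
n=36: only reaches 35(W), 29(W), 28(W), all W → L
n=37: reaches L-position 36 → W
n=38: reaches L-position 30 → W
n=39: reaches L-position 32 → W
n=40: reaches L-position 32 → W
n=41: reaches L-position 34 → W
L entries with 1 ≤ n ≤ 41 (n=0 is outside the asked range and is not counted): n = 2, 4, 6, 15, 17, 19, 21, 30, 32, 34, 36; that makes 11.

11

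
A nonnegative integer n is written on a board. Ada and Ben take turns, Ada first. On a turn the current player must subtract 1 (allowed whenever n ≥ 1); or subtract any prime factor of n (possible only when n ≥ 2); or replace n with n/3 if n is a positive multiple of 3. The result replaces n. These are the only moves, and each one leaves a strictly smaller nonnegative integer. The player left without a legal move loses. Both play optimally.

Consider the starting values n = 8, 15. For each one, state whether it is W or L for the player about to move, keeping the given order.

Label each position W (a win for the player to move) or L (a loss). A position with no legal move is L; any other position is W exactly when some move reaches an L, and L when every move reaches a W.
n=0: no move → L
n=1: W (go to 0, an L position)
n=2: W (go to 0, an L position)
n=3: W (go to 0, an L position)
n=4: L (options 2(W), 3(W) are all W)
n=5: W (go to 0, an L position)
n=6: W (go to 4, an L position)
n=7: W (go to 0, an L position)
n=8: L (options 6(W), 7(W) are all W)
n=9: W (go to 8, an L position)
n=10: W (go to 8, an L position)
n=11: W (go to 0, an L position)
n=12: W (go to 4, an L position)
n=13: W (go to 0, an L position)
n=14: L (options 7(W), 12(W), 13(W) are all W)
n=15: W (go to 14, an L position)

8: L, 15: W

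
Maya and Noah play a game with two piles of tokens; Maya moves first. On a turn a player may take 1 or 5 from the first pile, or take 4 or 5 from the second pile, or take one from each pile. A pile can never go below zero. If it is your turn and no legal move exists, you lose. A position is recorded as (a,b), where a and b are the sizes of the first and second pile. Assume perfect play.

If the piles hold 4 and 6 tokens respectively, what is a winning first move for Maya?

Move to (3,6).

Label each position W (a win for the player to move) or L (a loss). A position with no legal move is L; any other position is W exactly when some move reaches an L, and L when every move reaches a W.
No move ever increases a pile, so every position that can arise here has a ≤ 4 and b ≤ 6; it is enough to label the cells with 0 ≤ a ≤ 4 and 0 ≤ b ≤ 6.
Every move lowers a or b (never raises either), so fill the grid row by row in increasing a, and left to right within a row: each cell's successors are then already labelled.
      b=0  b=1  b=2  b=3  b=4  b=5  b=6
a=0:    L    L    L    L    W    W    W
a=1:    W    W    W    W    W    L    L
a=2:    L    L    L    L    W    W    W
a=3:    W    W    W    W    W    L    L
a=4:    L    L    L    L    W    W    W
Cells with no legal move (terminal, hence L): (0,0), (0,1), (0,2), (0,3).
The remaining L cells, each justified by listing all of its moves:
(1,5): L (options (0,5)(W), (1,1)(W), (1,0)(W), (0,4)(W) are all W)
(1,6): L (options (0,6)(W), (1,2)(W), (1,1)(W), (0,5)(W) are all W)
(2,0): L (sole option (1,0)(W) is W)
(2,1): L (options (1,1)(W), (1,0)(W) are all W)
(2,2): L (options (1,2)(W), (1,1)(W) are all W)
(2,3): L (options (1,3)(W), (1,2)(W) are all W)
(3,5): L (options (2,5)(W), (3,1)(W), (3,0)(W), (2,4)(W) are all W)
(3,6): L (options (2,6)(W), (3,2)(W), (3,1)(W), (2,5)(W) are all W)
(4,0): L (sole option (3,0)(W) is W)
(4,1): L (options (3,1)(W), (3,0)(W) are all W)
(4,2): L (options (3,2)(W), (3,1)(W) are all W)
(4,3): L (options (3,3)(W), (3,2)(W) are all W)
Every other cell has at least one move into one of the L cells above, so it is W.
From (4,6), the L positions reachable in one move are: (3,6), (4,2), (4,1), (3,5). Any move reaching one of these is winning.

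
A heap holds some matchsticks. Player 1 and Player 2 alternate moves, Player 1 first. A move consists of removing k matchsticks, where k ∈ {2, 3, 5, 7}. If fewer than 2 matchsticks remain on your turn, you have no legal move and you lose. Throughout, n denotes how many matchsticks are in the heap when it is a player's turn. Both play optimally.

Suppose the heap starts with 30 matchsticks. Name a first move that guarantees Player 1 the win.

Classify positions by backward induction: terminal positions (no move available) are L. From any other position, the mover wins iff some move reaches an L.
n=0: no move → L
n=1: no move → L
n=2: →0(L), so W
n=3: →1(L), so W
n=4: →1(L), so W
n=5: →0(L), so W
n=6: →1(L), so W
n=7: →0(L), so W
n=8: →1(L), so W
n=9: →7(W), 6(W), 4(W), 2(W) — all W, so L
n=10: →8(W), 7(W), 5(W), 3(W) — all W, so L
n=11: →9(L), so W
n=12: →10(L), so W
n=13: →10(L), so W
n=14: →9(L), so W
n=15: →10(L), so W
n=16: →9(L), so W
n=17: →10(L), so W
n=18: →16(W), 15(W), 13(W), 11(W) — all W, so L
n=19: →17(W), 16(W), 14(W), 12(W) — all W, so L
n=20: →18(L), so W
n=21: →19(L), so W
n=22: →19(L), so W
n=23: →18(L), so W
n=24: →19(L), so W
n=25: →18(L), so W
n=26: →19(L), so W
n=27: →25(W), 24(W), 22(W), 20(W) — all W, so L
n=28: →26(W), 25(W), 23(W), 21(W) — all W, so L
n=29: →27(L), so W
n=30: →28(L), so W
From 30, the L positions reachable in one move are: 28, 27. Any move reaching one of these is winning.

Remove 2, leaving 28.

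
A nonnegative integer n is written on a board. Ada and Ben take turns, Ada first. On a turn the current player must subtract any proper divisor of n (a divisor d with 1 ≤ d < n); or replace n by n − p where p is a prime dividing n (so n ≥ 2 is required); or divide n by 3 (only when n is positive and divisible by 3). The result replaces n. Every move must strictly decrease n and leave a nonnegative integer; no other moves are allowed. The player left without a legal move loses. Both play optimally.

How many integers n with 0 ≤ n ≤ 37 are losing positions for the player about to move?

9

Positions with no move are L. A position that does have a move is losing for the player to move precisely when every available move leads to a winning position for the opponent. Fill in the labels:
n=0: no move → L
n=1: no move → L
n=2: W (go to 0, an L position)
n=3: W (go to 0, an L position)
n=4: L (options 2(W), 3(W) are all W)
n=5: W (go to 0, an L position)
n=6: W (go to 4, an L position)
n=7: W (go to 0, an L position)
n=8: W (go to 4, an L position)
n=9: L (options 3(W), 6(W), 8(W) are all W)
n=10: W (go to 9, an L position)
n=11: W (go to 0, an L position)
n=12: W (go to 4, an L position)
n=13: W (go to 0, an L position)
n=14: L (options 7(W), 12(W), 13(W) are all W)
n=15: W (go to 14, an L position)
n=16: W (go to 14, an L position)
n=17: W (go to 0, an L position)
n=18: W (go to 9, an L position)
n=19: W (go to 0, an L position)
n=20: L (options 10(W), 15(W), 16(W), 18(W), 19(W) are all W)
n=21: W (go to 14, an L position)
n=22: W (go to 20, an L position)
n=23: W (go to 0, an L position)
n=24: W (go to 20, an L position)
n=25: W (go to 20, an L position)
n=26: L (options 13(W), 24(W), 25(W) are all W)
n=27: W (go to 9, an L position)
n=28: W (go to 14, an L position)
n=29: W (go to 0, an L position)
n=30: W (go to 20, an L position)
n=31: W (go to 0, an L position)
n=32: L (options 16(W), 24(W), 28(W), 30(W), 31(W) are all W)
n=33: W (go to 32, an L position)
n=34: W (go to 32, an L position)
n=35: L (options 28(W), 30(W), 34(W) are all W)
n=36: W (go to 32, an L position)
n=37: W (go to 0, an L position)
L entries with 0 ≤ n ≤ 37: n = 0, 1, 4, 9, 14, 20, 26, 32, 35; that makes 9.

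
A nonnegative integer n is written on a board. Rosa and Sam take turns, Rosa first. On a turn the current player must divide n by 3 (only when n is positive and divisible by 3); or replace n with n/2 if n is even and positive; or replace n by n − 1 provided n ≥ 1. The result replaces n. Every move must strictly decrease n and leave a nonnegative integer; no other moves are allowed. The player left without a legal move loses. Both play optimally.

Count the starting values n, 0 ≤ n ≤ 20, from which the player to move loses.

9

Compute win/loss labels from the base case upward. A position with no move is L. Any other position is W if it can reach an L in one move, else L.
n=0: no move → L
n=1: reaches L-position 0 → W
n=2: only reaches 1(W), which is W → L
n=3: reaches L-position 2 → W
n=4: reaches L-position 2 → W
n=5: only reaches 4(W), which is W → L
n=6: reaches L-position 2 → W
n=7: only reaches 6(W), which is W → L
n=8: reaches L-position 7 → W
n=9: only reaches 3(W), 8(W), all W → L
n=10: reaches L-position 5 → W
n=11: only reaches 10(W), which is W → L
n=12: reaches L-position 11 → W
n=13: only reaches 12(W), which is W → L
n=14: reaches L-position 7 → W
n=15: reaches L-position 5 → W
n=16: only reaches 8(W), 15(W), all W → L
n=17: reaches L-position 16 → W
n=18: reaches L-position 9 → W
n=19: only reaches 18(W), which is W → L
n=20: reaches L-position 19 → W
L entries with 0 ≤ n ≤ 20: n = 0, 2, 5, 7, 9, 11, 13, 16, 19; that makes 9.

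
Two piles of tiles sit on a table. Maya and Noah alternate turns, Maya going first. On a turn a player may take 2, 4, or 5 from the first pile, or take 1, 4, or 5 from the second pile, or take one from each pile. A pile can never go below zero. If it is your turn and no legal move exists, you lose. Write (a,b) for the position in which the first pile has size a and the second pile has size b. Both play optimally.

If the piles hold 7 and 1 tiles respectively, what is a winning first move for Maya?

Move to (3,1).

Classify positions by backward induction: terminal positions (no move available) are L. From any other position, the mover wins iff some move reaches an L.
No move ever increases a pile, so every position that can arise here has a ≤ 7 and b ≤ 1; it is enough to label the cells with 0 ≤ a ≤ 7 and 0 ≤ b ≤ 1.
Every move lowers a or b (never raises either), so fill the grid row by row in increasing a, and left to right within a row: each cell's successors are then already labelled.
      b=0  b=1
a=0:    L    W
a=1:    L    W
a=2:    W    W
a=3:    W    L
a=4:    W    L
a=5:    W    W
a=6:    W    W
a=7:    L    W
Cells with no legal move (terminal, hence L): (0,0), (1,0).
The remaining L cells, each justified by listing all of its moves:
(3,1): moves to (1,1)(W), (3,0)(W), (2,0)(W); every one is W ⇒ L
(4,1): moves to (2,1)(W), (0,1)(W), (4,0)(W), (3,0)(W); every one is W ⇒ L
(7,0): moves to (5,0)(W), (3,0)(W), (2,0)(W); every one is W ⇒ L
Every other cell has at least one move into one of the L cells above, so it is W.
From (7,1), the L positions reachable in one move are: (3,1), (7,0). Any move reaching one of these is winning.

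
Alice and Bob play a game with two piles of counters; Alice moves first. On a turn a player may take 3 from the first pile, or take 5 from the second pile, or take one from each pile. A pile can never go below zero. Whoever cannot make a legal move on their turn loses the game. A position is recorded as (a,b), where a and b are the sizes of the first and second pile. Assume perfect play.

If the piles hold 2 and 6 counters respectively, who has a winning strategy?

Bob wins.

Build the W/L table. Terminal = L. A non-terminal position is W if it has a move to some L; otherwise it is L.
No move ever increases a pile, so every position that can arise here has a ≤ 2 and b ≤ 6; it is enough to label the cells with 0 ≤ a ≤ 2 and 0 ≤ b ≤ 6.
Every move lowers a or b (never raises either), so fill the grid row by row in increasing a, and left to right within a row: each cell's successors are then already labelled.
      b=0  b=1  b=2  b=3  b=4  b=5  b=6
a=0:    L    L    L    L    L    W    W
a=1:    L    W    W    W    W    W    L
a=2:    L    W    L    L    L    W    L
Cells with no legal move (terminal, hence L): (0,0), (0,1), (0,2), (0,3), (0,4), (1,0), (2,0).
The remaining L cells, each justified by listing all of its moves:
(1,6): →(1,1)(W), (0,5)(W) — all W, so L
(2,2): →(1,1)(W) only, which is W, so L
(2,3): →(1,2)(W) only, which is W, so L
(2,4): →(1,3)(W) only, which is W, so L
(2,6): →(2,1)(W), (1,5)(W) — all W, so L
Every other cell has at least one move into one of the L cells above, so it is W.
The starting position (2,6) is L: whatever Alice does, the opponent receives a W position.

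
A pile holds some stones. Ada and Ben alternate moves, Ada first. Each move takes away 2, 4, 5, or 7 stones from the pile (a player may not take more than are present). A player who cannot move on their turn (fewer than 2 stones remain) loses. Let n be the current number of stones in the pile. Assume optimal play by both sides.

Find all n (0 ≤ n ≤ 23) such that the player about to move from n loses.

Compute win/loss labels from the base case upward. A position with no move is L. Any other position is W if it can reach an L in one move, else L.
n=0: no move → L
n=1: no move → L
n=2: can move to 0, which is L ⇒ W
n=3: can move to 1, which is L ⇒ W
n=4: can move to 0, which is L ⇒ W
n=5: can move to 1, which is L ⇒ W
n=6: can move to 1, which is L ⇒ W
n=7: can move to 0, which is L ⇒ W
n=8: can move to 1, which is L ⇒ W
n=9: moves to 7(W), 5(W), 4(W), 2(W); every one is W ⇒ L
n=10: moves to 8(W), 6(W), 5(W), 3(W); every one is W ⇒ L
n=11: can move to 9, which is L ⇒ W
n=12: can move to 10, which is L ⇒ W
n=13: can move to 9, which is L ⇒ W
n=14: can move to 10, which is L ⇒ W
n=15: can move to 10, which is L ⇒ W
n=16: can move to 9, which is L ⇒ W
n=17: can move to 10, which is L ⇒ W
n=18: moves to 16(W), 14(W), 13(W), 11(W); every one is W ⇒ L
n=19: moves to 17(W), 15(W), 14(W), 12(W); every one is W ⇒ L
n=20: can move to 18, which is L ⇒ W
n=21: can move to 19, which is L ⇒ W
n=22: can move to 18, which is L ⇒ W
n=23: can move to 19, which is L ⇒ W
The losing starting values of n are exactly the entries labelled L in this table (6 of them).

0, 1, 9, 10, 18, 19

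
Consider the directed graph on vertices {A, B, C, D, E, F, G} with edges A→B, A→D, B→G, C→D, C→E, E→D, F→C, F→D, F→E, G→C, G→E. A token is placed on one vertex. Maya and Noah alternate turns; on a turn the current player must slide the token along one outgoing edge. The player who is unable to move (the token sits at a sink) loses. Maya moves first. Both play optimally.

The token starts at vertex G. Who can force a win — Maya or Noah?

Use the standard recursion: the mover loses at a terminal position; elsewhere, the mover wins exactly when some move hands the opponent an L position.
Every edge goes from a vertex to one that appears earlier in the order D, E, C, F, G, B, A, so processing vertices in that order labels each vertex after all of its successors.
D: no outgoing edge → L
E: reaches L-position D → W
C: reaches L-position D → W
F: reaches L-position D → W
G: only reaches C(W), E(W), all W → L
B: reaches L-position G → W
A: reaches L-position D → W
The starting position G is L: whatever Maya does, the opponent receives a W position.

Noah wins.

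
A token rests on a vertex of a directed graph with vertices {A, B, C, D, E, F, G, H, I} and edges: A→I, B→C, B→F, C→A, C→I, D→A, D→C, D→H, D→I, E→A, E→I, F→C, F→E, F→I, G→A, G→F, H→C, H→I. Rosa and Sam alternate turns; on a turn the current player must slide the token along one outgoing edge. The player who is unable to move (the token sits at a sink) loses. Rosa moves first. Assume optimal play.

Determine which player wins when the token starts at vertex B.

Sam wins.

Use the standard recursion: the mover loses at a terminal position; elsewhere, the mover wins exactly when some move hands the opponent an L position.
Every edge goes from a vertex to one that appears earlier in the order I, A, C, E, F, H, B, G, D, so processing vertices in that order labels each vertex after all of its successors.
I: no outgoing edge → L
A: W (go to I, an L position)
C: W (go to I, an L position)
E: W (go to I, an L position)
F: W (go to I, an L position)
H: W (go to I, an L position)
B: L (options F(W), C(W) are all W)
G: L (options F(W), A(W) are all W)
D: W (go to I, an L position)
Every move from B reaches a W position, so the mover loses.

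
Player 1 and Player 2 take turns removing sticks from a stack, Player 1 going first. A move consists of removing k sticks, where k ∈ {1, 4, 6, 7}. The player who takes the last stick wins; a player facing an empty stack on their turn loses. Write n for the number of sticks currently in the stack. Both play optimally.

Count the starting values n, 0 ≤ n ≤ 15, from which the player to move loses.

Classify positions by backward induction: terminal positions (no move available) are L. From any other position, the mover wins iff some move reaches an L.
n=0: no move → L
n=1: can move to 0, which is L ⇒ W
n=2: the only move is to 1(W), a W ⇒ L
n=3: can move to 2, which is L ⇒ W
n=4: can move to 0, which is L ⇒ W
n=5: moves to 4(W), 1(W); every one is W ⇒ L
n=6: can move to 5, which is L ⇒ W
n=7: can move to 0, which is L ⇒ W
n=8: can move to 2, which is L ⇒ W
n=9: can move to 5, which is L ⇒ W
n=10: moves to 9(W), 6(W), 4(W), 3(W); every one is W ⇒ L
n=11: can move to 10, which is L ⇒ W
n=12: can move to 5, which is L ⇒ W
n=13: moves to 12(W), 9(W), 7(W), 6(W); every one is W ⇒ L
n=14: can move to 13, which is L ⇒ W
n=15: moves to 14(W), 11(W), 9(W), 8(W); every one is W ⇒ L
L entries with 0 ≤ n ≤ 15: n = 0, 2, 5, 10, 13, 15; that makes 6.

6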